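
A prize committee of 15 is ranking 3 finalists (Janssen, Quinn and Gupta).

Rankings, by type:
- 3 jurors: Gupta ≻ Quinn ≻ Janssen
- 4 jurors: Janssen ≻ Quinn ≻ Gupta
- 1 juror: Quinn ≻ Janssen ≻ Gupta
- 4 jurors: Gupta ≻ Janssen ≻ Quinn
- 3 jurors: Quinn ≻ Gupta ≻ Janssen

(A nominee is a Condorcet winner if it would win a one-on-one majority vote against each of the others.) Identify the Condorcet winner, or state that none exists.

none

Pairwise majorities:
Janssen vs Quinn: Janssen wins 8–7.
Janssen–Gupta: Gupta 10–5.
Quinn vs Gupta: Quinn, 8–7.
Every nominee loses at least once (Janssen loses to Gupta; Quinn loses to Janssen; Gupta loses to Quinn). The majority relation contains the cycle Janssen > Quinn > Gupta > Janssen, so there is no Condorcet winner.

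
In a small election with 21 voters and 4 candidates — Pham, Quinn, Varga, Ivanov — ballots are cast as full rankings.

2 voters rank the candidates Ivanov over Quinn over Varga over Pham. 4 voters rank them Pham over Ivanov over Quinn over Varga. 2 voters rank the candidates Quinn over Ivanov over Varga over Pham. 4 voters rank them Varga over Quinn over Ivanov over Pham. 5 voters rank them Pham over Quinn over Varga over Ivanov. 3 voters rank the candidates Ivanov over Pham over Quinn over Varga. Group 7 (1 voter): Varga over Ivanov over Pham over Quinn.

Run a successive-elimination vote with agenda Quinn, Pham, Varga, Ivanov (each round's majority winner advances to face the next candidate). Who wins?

Round 1: Quinn vs Pham — 8–13, Pham advances.
Round 2: Pham vs Varga — 12–9, Pham advances.
Round 3: Pham vs Ivanov — 9–12, Ivanov advances.
The agenda winner is Ivanov.

Ivanov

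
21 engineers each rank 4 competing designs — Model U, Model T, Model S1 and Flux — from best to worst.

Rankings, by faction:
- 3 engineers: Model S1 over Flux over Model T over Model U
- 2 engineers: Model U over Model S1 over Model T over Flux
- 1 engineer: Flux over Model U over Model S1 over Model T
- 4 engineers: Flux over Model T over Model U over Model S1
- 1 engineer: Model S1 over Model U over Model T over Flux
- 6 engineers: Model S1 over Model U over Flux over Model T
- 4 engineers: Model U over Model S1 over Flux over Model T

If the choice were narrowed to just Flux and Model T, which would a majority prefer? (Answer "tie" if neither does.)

Ballots ranking Flux above Model T: 3 + 1 + 4 + 6 + 4 = 18.
Ballots ranking Model T above Flux: 21 − 18 = 3.
Flux wins the head-to-head 18–3.

Flux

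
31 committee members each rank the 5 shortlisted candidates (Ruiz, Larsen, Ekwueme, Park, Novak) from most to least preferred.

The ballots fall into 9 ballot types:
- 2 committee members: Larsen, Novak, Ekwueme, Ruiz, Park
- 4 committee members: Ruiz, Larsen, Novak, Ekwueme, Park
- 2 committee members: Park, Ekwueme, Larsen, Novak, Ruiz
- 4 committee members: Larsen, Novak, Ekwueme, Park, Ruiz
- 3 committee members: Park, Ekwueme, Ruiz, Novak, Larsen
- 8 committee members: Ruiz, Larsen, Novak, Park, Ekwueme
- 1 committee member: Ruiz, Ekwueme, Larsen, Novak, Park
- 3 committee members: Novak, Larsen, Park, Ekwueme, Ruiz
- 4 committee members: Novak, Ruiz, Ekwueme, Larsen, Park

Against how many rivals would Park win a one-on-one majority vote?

1

Park against each rival (31 committee members):
Park–Ruiz: Ruiz 19–12.
Park vs Larsen: Larsen, 26–5.
Park vs Ekwueme: 2+3+8+3 = 16 for Park, 15 for Ekwueme — Park by 16–15.
Park vs Novak: 5 to 26, Novak.
Park beats Ekwueme; loses to Ruiz, Larsen, Novak — 1 pairwise win.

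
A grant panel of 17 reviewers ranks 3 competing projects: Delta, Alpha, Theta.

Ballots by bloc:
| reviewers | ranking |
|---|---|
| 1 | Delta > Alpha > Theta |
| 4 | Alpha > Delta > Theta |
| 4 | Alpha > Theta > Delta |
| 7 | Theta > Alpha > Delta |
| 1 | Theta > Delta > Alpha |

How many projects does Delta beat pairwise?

Delta against each rival (17 reviewers):
Delta vs Alpha: Delta is ranked higher on 1+1 = 2 ballots, Alpha on 15. Alpha wins 15–2.
Delta vs Theta: Theta wins 12–5.
Delta beats no one; loses to Alpha, Theta — 0 pairwise wins.

0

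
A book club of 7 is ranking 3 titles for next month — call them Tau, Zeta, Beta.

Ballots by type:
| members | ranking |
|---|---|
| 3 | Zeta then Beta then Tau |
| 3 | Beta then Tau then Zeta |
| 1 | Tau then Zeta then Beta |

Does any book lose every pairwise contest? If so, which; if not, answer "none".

Head-to-head results (7 members):
Tau vs Zeta: 3+1 = 4 for Tau, 3 for Zeta — Tau by 4–3.
Tau vs Beta: Beta wins 6–1.
Zeta–Beta: Zeta 4–3.
Every book wins at least one matchup (Tau beats Zeta; Zeta beats Beta; Beta beats Tau), so there is no Condorcet loser.

none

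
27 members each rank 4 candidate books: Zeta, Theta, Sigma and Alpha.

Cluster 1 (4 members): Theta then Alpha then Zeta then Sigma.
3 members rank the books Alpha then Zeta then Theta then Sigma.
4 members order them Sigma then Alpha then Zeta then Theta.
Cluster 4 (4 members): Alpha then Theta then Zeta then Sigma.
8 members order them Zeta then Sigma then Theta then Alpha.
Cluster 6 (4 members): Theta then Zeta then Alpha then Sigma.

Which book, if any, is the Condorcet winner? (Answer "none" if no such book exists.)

Pairwise majorities:
Zeta vs Theta: Zeta, 15–12.
Zeta vs Sigma: Zeta is ranked higher on 4+3+4+8+4 = 23 ballots, Sigma on 4. Zeta wins 23–4.
Zeta vs Alpha: Zeta preferred on 8+4 = 12 ballots; Alpha wins 15–12.
Theta vs Sigma: 15 to 12, Theta.
Theta vs Alpha: 16 to 11, Theta.
Sigma–Alpha: Alpha 15–12.
No book is unbeaten: Zeta loses to Alpha; Theta loses to Zeta; Sigma loses to Zeta; Alpha loses to Theta. In particular Zeta > Theta > Alpha > Zeta is a majority cycle — no Condorcet winner exists.

none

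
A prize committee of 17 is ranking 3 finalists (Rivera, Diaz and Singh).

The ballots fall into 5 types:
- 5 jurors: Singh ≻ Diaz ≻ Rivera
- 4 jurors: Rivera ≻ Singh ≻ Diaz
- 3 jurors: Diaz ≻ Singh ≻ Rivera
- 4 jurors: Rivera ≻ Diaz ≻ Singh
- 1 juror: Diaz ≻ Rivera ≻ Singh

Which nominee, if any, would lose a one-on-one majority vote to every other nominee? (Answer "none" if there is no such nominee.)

Head-to-head results (17 jurors):
Rivera vs Diaz: Rivera is ranked higher on 4+4 = 8 ballots, Diaz on 9. Diaz wins 9–8.
Rivera vs Singh: Rivera wins 9–8.
Diaz vs Singh: Singh, 9–8.
Every nominee wins at least one matchup (Rivera beats Singh; Diaz beats Rivera; Singh beats Diaz), so there is no Condorcet loser.

none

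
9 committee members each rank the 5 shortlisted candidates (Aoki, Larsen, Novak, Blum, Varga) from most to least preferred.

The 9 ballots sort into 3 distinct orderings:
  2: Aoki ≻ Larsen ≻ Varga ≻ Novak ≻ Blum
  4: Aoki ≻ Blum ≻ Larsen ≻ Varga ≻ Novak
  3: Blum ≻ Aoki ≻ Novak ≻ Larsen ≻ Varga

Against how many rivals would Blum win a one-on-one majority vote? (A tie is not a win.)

Blum against each rival (9 committee members):
Blum vs Aoki: Aoki, 6–3.
Blum vs Larsen: 7 to 2, Blum.
Blum vs Novak: Blum preferred on 4+3 = 7 ballots; Blum wins 7–2.
Blum–Varga: Blum 7–2.
Blum beats Larsen, Novak, Varga; loses to Aoki — 3 pairwise wins.

3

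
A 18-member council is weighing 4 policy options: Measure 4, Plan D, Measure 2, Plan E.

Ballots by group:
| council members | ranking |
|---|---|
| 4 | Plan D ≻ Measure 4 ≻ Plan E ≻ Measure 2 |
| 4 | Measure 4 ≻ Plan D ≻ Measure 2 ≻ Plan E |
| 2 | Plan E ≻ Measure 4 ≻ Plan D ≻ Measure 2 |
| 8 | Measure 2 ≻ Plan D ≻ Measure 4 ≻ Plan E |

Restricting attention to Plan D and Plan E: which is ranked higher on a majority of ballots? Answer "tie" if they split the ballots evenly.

Plan D

Ballots ranking Plan D above Plan E: 4 + 4 + 8 = 16.
Ballots ranking Plan E above Plan D: 18 − 16 = 2.
Plan D wins the head-to-head 16–2.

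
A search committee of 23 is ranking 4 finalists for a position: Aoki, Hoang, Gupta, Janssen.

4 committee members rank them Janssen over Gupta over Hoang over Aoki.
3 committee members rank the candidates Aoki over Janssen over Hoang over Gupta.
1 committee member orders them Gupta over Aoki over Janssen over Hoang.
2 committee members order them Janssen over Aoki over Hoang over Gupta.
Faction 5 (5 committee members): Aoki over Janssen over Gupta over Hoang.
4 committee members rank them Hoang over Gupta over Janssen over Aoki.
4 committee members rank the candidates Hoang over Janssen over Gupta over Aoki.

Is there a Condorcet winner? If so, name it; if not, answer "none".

Janssen

Head-to-head results (23 committee members):
Aoki vs Hoang: 11 to 12, Hoang.
Aoki–Gupta: Gupta 13–10.
Aoki vs Janssen: Aoki preferred on 3+1+5 = 9 ballots; Janssen wins 14–9.
Hoang vs Gupta: Hoang preferred on 3+2+4+4 = 13 ballots; Hoang wins 13–10.
Hoang vs Janssen: 8 to 15, Janssen.
Gupta vs Janssen: Janssen wins 18–5.
Only Janssen has no losses; Janssen is the Condorcet winner.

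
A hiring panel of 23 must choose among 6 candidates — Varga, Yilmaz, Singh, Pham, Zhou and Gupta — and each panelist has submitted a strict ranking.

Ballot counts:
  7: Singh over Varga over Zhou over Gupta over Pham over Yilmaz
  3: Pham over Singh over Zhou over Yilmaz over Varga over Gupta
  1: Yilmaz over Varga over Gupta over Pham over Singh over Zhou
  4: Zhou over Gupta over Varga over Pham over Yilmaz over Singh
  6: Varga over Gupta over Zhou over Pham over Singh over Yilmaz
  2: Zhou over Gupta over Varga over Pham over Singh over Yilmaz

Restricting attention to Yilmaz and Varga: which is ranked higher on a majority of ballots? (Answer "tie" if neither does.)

Varga

Ballots ranking Yilmaz above Varga: 3 + 1 = 4.
Ballots ranking Varga above Yilmaz: 23 − 4 = 19.
Varga wins the head-to-head 19–4.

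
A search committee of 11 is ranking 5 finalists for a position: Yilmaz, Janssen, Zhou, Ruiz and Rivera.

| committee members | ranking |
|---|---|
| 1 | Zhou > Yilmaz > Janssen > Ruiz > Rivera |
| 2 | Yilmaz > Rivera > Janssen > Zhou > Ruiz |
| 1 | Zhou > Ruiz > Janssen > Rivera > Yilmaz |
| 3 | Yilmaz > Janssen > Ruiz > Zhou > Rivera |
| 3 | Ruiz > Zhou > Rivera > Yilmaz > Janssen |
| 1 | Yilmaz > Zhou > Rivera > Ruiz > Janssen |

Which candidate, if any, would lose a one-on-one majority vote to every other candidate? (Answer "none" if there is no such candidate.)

Pairwise majorities:
Yilmaz vs Janssen: Yilmaz, 10–1.
Yilmaz vs Zhou: Yilmaz wins 6–5.
Yilmaz vs Ruiz: 7 to 4, Yilmaz.
Yilmaz vs Rivera: 7 to 4, Yilmaz.
Janssen–Zhou: Zhou 6–5.
Janssen–Ruiz: Janssen 6–5.
Janssen vs Rivera: 5 to 6, Rivera.
Zhou vs Ruiz: Ruiz wins 6–5.
Zhou vs Rivera: Zhou, 9–2.
Ruiz vs Rivera: Ruiz wins 8–3.
Every candidate wins at least one matchup (Yilmaz beats Janssen; Janssen beats Ruiz; Zhou beats Janssen; Ruiz beats Zhou; Rivera beats Janssen), so there is no Condorcet loser.

none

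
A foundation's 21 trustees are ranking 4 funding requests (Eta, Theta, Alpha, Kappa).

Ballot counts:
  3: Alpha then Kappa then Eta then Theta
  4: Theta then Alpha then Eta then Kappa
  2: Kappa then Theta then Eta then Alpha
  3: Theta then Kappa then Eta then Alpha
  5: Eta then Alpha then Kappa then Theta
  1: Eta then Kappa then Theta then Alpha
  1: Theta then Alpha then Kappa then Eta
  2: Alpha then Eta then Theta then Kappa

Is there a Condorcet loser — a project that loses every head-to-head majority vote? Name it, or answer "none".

none

Head-to-head results (21 reviewers):
Eta vs Theta: Eta wins 11–10.
Eta vs Alpha: Eta is ranked higher on 2+3+5+1 = 11 ballots, Alpha on 10. Eta wins 11–10.
Eta vs Kappa: Eta, 12–9.
Theta vs Alpha: Theta wins 11–10.
Theta vs Kappa: Theta preferred on 4+3+1+2 = 10 ballots; Kappa wins 11–10.
Alpha vs Kappa: Alpha is ranked higher on 3+4+5+1+2 = 15 ballots, Kappa on 6. Alpha wins 15–6.
Each project has at least one pairwise win (Eta beats Theta; Theta beats Alpha; Alpha beats Kappa; Kappa beats Theta) — no Condorcet loser.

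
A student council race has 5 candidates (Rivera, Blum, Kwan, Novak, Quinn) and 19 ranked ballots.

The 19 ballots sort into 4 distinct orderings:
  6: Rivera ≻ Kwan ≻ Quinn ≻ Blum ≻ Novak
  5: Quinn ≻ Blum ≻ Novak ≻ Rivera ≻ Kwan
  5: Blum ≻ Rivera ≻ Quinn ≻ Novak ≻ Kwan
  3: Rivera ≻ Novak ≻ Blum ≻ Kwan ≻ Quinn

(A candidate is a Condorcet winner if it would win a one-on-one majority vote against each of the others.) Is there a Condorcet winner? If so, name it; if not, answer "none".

none

Head-to-head results (19 voters):
Rivera vs Blum: Blum, 10–9.
Rivera vs Kwan: Rivera, 19–0.
Rivera–Novak: Rivera 14–5.
Rivera vs Quinn: Rivera wins 14–5.
Blum vs Kwan: Blum wins 13–6.
Blum–Novak: Blum 16–3.
Blum vs Quinn: Quinn wins 11–8.
Kwan vs Novak: Novak, 13–6.
Kwan–Quinn: Quinn 10–9.
Novak vs Quinn: Quinn, 16–3.
No candidate is unbeaten: Rivera loses to Blum; Blum loses to Quinn; Kwan loses to Rivera; Novak loses to Rivera; Quinn loses to Rivera. In particular Rivera > Quinn > Blum > Rivera is a majority cycle — no Condorcet winner exists.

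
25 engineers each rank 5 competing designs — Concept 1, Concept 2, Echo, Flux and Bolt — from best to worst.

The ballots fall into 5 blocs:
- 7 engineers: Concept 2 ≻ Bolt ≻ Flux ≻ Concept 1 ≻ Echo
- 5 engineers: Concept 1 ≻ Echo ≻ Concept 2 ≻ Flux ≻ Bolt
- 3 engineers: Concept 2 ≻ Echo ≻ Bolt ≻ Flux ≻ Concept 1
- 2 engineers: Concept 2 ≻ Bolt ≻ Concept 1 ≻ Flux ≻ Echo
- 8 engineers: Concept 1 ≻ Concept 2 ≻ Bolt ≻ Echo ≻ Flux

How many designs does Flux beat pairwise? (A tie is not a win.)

0

Flux against each rival (25 engineers):
Flux vs Concept 1: 10 to 15, Concept 1.
Flux vs Concept 2: Flux preferred on 0 ballots; Concept 2 wins 25–0.
Flux vs Echo: Echo wins 16–9.
Flux vs Bolt: 5 for Flux, 20 for Bolt — Bolt by 20–5.
Flux beats no one; loses to Concept 1, Concept 2, Echo, Bolt — 0 pairwise wins.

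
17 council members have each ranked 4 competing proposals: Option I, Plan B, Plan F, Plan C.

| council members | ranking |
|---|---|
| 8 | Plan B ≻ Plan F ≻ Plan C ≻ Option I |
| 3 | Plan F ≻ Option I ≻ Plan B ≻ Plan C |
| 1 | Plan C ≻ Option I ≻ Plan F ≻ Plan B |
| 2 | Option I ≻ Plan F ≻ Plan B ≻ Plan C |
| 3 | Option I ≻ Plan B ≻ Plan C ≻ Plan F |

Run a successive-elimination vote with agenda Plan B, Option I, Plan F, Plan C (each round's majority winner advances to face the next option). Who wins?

Round 1: Plan B vs Option I — 8–9, Option I advances.
Round 2: Option I vs Plan F — 6–11, Plan F advances.
Round 3: Plan F vs Plan C — 13–4, Plan F advances.
Plan F survives the agenda.

Plan F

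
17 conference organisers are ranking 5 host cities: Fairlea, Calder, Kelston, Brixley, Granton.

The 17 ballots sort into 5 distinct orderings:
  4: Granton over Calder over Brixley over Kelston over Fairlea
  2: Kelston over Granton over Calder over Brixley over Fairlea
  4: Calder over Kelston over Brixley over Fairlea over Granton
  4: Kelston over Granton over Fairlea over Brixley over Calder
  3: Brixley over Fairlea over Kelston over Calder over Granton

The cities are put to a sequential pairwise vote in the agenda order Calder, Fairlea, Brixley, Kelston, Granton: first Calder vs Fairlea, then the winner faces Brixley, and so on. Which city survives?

Round 1: Calder vs Fairlea — 10–7, Calder advances.
Round 2: Calder vs Brixley — 10–7, Calder advances.
Round 3: Calder vs Kelston — 8–9, Kelston advances.
Round 4: Kelston vs Granton — 13–4, Kelston advances.
The agenda winner is Kelston.

Kelston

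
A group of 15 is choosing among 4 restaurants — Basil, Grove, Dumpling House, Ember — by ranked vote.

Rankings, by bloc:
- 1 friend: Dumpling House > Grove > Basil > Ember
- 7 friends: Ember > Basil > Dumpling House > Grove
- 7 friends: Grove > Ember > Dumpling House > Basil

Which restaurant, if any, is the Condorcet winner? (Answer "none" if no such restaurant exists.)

Pairwise majorities:
Basil vs Grove: Basil preferred on 7 ballots; Grove wins 8–7.
Basil vs Dumpling House: Basil is ranked higher on 7 ballots, Dumpling House on 8. Dumpling House wins 8–7.
Basil vs Ember: 1 for Basil, 14 for Ember — Ember by 14–1.
Grove vs Dumpling House: Grove preferred on 7 ballots; Dumpling House wins 8–7.
Grove–Ember: Grove 8–7.
Dumpling House–Ember: Ember 14–1.
No restaurant is unbeaten: Basil loses to Grove; Grove loses to Dumpling House; Dumpling House loses to Ember; Ember loses to Grove. In particular Grove beats Ember beats Dumpling House beats Grove is a majority cycle — no Condorcet winner exists.

none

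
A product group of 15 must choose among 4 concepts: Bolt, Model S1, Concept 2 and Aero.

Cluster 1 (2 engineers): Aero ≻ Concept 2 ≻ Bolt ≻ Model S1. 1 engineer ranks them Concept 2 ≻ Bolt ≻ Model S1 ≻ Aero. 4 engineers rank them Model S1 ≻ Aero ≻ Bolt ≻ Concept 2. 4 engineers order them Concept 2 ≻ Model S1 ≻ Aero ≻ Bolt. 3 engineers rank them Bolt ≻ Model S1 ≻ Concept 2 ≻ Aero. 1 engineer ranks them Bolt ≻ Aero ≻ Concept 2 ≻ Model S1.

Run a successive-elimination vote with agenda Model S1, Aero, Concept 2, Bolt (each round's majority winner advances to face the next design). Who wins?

Round 1: Model S1 vs Aero — 12–3, Model S1 advances.
Round 2: Model S1 vs Concept 2 — 7–8, Concept 2 advances.
Round 3: Concept 2 vs Bolt — 7–8, Bolt advances.
The agenda winner is Bolt.

Bolt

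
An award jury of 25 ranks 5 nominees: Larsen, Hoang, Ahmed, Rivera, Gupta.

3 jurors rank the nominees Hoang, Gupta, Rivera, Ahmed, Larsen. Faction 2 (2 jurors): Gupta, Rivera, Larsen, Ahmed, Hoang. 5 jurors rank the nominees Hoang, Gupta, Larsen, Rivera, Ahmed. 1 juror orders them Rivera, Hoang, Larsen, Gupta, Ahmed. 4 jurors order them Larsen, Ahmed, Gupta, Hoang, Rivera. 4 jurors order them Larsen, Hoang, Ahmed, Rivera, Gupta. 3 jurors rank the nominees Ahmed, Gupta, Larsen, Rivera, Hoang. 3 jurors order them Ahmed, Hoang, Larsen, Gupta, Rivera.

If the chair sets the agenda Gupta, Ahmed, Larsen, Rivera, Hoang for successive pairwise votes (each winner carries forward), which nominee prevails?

Round 1: Gupta vs Ahmed — 11–14, Ahmed advances.
Round 2: Ahmed vs Larsen — 9–16, Larsen advances.
Round 3: Larsen vs Rivera — 19–6, Larsen advances.
Round 4: Larsen vs Hoang — 13–12, Larsen advances.
Larsen survives the agenda.

Larsen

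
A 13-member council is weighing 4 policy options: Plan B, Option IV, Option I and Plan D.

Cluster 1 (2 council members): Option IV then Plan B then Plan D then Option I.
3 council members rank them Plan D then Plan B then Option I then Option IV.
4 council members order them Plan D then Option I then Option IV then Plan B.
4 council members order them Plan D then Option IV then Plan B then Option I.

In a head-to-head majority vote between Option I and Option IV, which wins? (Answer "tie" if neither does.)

Option I

Ballots ranking Option I above Option IV: 3 + 4 = 7.
Ballots ranking Option IV above Option I: 13 − 7 = 6.
Option I wins the head-to-head 7–6.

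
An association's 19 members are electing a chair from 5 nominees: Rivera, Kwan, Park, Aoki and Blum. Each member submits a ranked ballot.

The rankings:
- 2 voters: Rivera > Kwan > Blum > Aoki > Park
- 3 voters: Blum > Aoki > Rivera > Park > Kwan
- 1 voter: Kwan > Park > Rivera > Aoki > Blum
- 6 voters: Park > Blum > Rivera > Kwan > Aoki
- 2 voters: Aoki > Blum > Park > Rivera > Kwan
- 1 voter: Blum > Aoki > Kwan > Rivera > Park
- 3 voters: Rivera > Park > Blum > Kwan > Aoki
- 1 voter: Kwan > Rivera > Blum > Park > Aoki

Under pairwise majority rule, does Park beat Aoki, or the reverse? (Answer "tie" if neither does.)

Park

Ballots ranking Park above Aoki: 1 + 6 + 3 + 1 = 11.
Ballots ranking Aoki above Park: 19 − 11 = 8.
Park wins the head-to-head 11–8.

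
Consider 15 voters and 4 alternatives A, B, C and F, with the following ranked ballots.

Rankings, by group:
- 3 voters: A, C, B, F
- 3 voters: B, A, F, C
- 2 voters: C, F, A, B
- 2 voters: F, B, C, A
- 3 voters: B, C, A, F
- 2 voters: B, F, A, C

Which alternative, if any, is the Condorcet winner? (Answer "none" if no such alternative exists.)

Pairwise majorities:
A–B: B 10–5.
A vs C: A wins 8–7.
A vs F: A wins 9–6.
B–C: B 10–5.
B vs F: B wins 11–4.
C vs F: C, 8–7.
B defeats every rival head-to-head and is the Condorcet winner.

B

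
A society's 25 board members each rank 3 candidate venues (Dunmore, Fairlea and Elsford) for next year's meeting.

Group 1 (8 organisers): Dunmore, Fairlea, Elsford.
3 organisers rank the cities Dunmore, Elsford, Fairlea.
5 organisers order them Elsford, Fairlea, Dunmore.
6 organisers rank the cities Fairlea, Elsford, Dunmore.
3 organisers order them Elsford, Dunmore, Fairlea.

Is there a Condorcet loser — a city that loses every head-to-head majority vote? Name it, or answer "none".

Pairwise majorities:
Dunmore vs Fairlea: Dunmore preferred on 8+3+3 = 14 ballots; Dunmore wins 14–11.
Dunmore vs Elsford: Dunmore preferred on 8+3 = 11 ballots; Elsford wins 14–11.
Fairlea–Elsford: Fairlea 14–11.
No city is winless: Dunmore beats Fairlea; Fairlea beats Elsford; Elsford beats Dunmore. There is no Condorcet loser.

none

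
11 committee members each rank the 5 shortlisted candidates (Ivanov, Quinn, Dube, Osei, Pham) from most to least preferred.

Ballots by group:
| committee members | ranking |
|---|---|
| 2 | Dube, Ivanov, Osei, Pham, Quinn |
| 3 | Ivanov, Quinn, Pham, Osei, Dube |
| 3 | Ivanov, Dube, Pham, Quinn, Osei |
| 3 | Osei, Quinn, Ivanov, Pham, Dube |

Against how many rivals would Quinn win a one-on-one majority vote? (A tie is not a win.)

3

Quinn against each rival (11 committee members):
Quinn–Ivanov: Ivanov 8–3.
Quinn–Dube: Quinn 6–5.
Quinn vs Osei: 3+3 = 6 for Quinn, 5 for Osei — Quinn by 6–5.
Quinn vs Pham: Quinn preferred on 3+3 = 6 ballots; Quinn wins 6–5.
Quinn beats Dube, Osei, Pham; loses to Ivanov — 3 pairwise wins.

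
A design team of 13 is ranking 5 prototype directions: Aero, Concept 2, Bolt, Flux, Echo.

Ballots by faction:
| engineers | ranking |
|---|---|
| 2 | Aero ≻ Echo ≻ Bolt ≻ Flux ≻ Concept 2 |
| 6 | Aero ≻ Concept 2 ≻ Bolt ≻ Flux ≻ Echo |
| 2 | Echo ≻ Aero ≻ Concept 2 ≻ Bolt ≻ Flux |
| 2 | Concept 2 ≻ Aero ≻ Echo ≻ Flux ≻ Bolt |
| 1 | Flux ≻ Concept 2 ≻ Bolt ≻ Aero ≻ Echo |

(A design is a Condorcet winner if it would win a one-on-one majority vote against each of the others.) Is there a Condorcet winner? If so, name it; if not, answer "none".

Aero

Check each pair by majority over 13 ballots:
Aero vs Concept 2: 10 to 3, Aero.
Aero vs Bolt: Aero is ranked higher on 2+6+2+2 = 12 ballots, Bolt on 1. Aero wins 12–1.
Aero vs Flux: 12 to 1, Aero.
Aero vs Echo: Aero is ranked higher on 2+6+2+1 = 11 ballots, Echo on 2. Aero wins 11–2.
Concept 2 vs Bolt: Concept 2 is ranked higher on 6+2+2+1 = 11 ballots, Bolt on 2. Concept 2 wins 11–2.
Concept 2 vs Flux: Concept 2 preferred on 6+2+2 = 10 ballots; Concept 2 wins 10–3.
Concept 2 vs Echo: 6+2+1 = 9 for Concept 2, 4 for Echo — Concept 2 by 9–4.
Bolt vs Flux: Bolt preferred on 2+6+2 = 10 ballots; Bolt wins 10–3.
Bolt vs Echo: 7 to 6, Bolt.
Flux vs Echo: Flux is ranked higher on 6+1 = 7 ballots, Echo on 6. Flux wins 7–6.
Aero wins every pairwise contest, so Aero is the Condorcet winner.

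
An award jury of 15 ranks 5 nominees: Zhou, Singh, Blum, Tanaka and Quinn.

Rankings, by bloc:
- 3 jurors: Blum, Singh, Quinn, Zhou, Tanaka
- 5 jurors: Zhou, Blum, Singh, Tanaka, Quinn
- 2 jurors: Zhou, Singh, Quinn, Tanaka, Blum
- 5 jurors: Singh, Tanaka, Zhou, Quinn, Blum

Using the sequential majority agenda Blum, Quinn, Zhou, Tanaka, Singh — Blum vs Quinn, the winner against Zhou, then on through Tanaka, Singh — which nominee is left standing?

Singh

Round 1: Blum vs Quinn — 8–7, Blum advances.
Round 2: Blum vs Zhou — 3–12, Zhou advances.
Round 3: Zhou vs Tanaka — 10–5, Zhou advances.
Round 4: Zhou vs Singh — 7–8, Singh advances.
Singh survives the agenda.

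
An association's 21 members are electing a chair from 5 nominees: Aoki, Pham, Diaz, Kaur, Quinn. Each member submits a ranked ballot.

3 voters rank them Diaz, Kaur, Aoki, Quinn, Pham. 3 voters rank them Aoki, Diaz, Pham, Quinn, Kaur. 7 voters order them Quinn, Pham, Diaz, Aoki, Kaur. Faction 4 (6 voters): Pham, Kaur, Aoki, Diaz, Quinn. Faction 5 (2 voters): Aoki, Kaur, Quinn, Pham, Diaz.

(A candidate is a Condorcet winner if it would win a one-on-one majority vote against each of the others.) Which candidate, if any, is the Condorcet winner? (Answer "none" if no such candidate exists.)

Head-to-head results (21 voters):
Aoki vs Pham: Pham, 13–8.
Aoki vs Diaz: Aoki, 11–10.
Aoki–Kaur: Aoki 12–9.
Aoki vs Quinn: Aoki, 14–7.
Pham vs Diaz: Pham wins 15–6.
Pham vs Kaur: Pham, 16–5.
Pham vs Quinn: Quinn, 12–9.
Diaz vs Kaur: Diaz, 13–8.
Diaz vs Quinn: Diaz, 12–9.
Kaur–Quinn: Kaur 11–10.
Every candidate loses at least once (Aoki loses to Pham; Pham loses to Quinn; Diaz loses to Aoki; Kaur loses to Aoki; Quinn loses to Aoki). The majority relation contains the cycle Aoki → Quinn → Pham → Aoki, so there is no Condorcet winner.

none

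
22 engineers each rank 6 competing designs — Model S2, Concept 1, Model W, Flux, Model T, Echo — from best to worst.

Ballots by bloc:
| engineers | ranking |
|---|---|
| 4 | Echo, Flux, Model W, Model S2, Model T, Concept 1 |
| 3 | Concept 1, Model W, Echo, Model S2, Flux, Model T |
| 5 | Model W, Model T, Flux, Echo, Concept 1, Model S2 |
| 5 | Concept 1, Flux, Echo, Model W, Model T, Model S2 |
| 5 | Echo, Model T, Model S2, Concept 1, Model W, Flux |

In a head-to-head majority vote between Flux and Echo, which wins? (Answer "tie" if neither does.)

Ballots ranking Flux above Echo: 5 + 5 = 10.
Ballots ranking Echo above Flux: 22 − 10 = 12.
Echo wins the head-to-head 12–10.

Echo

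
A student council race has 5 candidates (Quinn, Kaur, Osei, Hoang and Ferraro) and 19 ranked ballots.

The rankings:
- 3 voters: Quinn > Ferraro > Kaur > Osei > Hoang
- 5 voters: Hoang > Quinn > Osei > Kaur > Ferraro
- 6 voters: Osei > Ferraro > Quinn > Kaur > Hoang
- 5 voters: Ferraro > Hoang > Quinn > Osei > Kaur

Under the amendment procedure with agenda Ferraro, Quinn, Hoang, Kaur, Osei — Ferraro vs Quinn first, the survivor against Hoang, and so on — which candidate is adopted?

Osei

Round 1: Ferraro vs Quinn — 11–8, Ferraro advances.
Round 2: Ferraro vs Hoang — 14–5, Ferraro advances.
Round 3: Ferraro vs Kaur — 14–5, Ferraro advances.
Round 4: Ferraro vs Osei — 8–11, Osei advances.
Osei survives the agenda.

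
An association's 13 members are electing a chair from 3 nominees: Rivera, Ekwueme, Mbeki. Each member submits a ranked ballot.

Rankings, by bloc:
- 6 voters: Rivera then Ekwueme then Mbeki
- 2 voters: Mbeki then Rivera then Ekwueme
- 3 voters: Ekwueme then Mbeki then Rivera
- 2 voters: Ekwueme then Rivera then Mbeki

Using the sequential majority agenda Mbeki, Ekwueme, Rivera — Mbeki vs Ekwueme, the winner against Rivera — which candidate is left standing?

Round 1: Mbeki vs Ekwueme — 2–11, Ekwueme advances.
Round 2: Ekwueme vs Rivera — 5–8, Rivera advances.
Rivera survives the agenda.

Rivera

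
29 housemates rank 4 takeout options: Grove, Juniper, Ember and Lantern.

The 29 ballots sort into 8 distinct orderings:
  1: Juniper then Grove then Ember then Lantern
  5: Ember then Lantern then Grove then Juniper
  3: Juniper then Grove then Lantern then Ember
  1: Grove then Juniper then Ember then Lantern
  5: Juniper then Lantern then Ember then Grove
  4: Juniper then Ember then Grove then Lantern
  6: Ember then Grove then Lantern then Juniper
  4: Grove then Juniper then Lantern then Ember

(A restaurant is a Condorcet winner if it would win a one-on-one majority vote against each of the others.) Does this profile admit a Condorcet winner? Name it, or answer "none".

Check each pair by majority over 29 ballots:
Grove vs Juniper: Grove, 16–13.
Grove vs Ember: 1+3+1+4 = 9 for Grove, 20 for Ember — Ember by 20–9.
Grove vs Lantern: Grove wins 19–10.
Juniper–Ember: Juniper 18–11.
Juniper vs Lantern: Juniper wins 18–11.
Ember vs Lantern: 17 to 12, Ember.
Every restaurant loses at least once (Grove loses to Ember; Juniper loses to Grove; Ember loses to Juniper; Lantern loses to Grove). The majority relation contains the cycle Grove beats Juniper beats Ember beats Grove, so there is no Condorcet winner.

none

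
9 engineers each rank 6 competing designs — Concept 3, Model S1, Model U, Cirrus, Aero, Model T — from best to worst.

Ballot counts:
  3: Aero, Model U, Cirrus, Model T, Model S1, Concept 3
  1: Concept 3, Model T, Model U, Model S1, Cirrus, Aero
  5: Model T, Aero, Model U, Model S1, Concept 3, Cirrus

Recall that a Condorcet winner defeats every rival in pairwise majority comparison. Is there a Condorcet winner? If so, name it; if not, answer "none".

Model T

Check each pair by majority over 9 ballots:
Concept 3 vs Model S1: Model S1, 8–1.
Concept 3–Model U: Model U 8–1.
Concept 3 vs Cirrus: 6 to 3, Concept 3.
Concept 3 vs Aero: Concept 3 is ranked higher on 1 ballot, Aero on 8. Aero wins 8–1.
Concept 3 vs Model T: Concept 3 preferred on 1 ballot; Model T wins 8–1.
Model S1 vs Model U: Model U, 9–0.
Model S1 vs Cirrus: 6 to 3, Model S1.
Model S1 vs Aero: Model S1 preferred on 1 ballot; Aero wins 8–1.
Model S1 vs Model T: Model T wins 9–0.
Model U vs Cirrus: 3+1+5 = 9 for Model U, 0 for Cirrus — Model U by 9–0.
Model U vs Aero: Model U preferred on 1 ballot; Aero wins 8–1.
Model U vs Model T: Model U preferred on 3 ballots; Model T wins 6–3.
Cirrus vs Aero: Cirrus is ranked higher on 1 ballot, Aero on 8. Aero wins 8–1.
Cirrus vs Model T: 3 to 6, Model T.
Aero vs Model T: Model T wins 6–3.
Model T wins every pairwise contest, so Model T is the Condorcet winner.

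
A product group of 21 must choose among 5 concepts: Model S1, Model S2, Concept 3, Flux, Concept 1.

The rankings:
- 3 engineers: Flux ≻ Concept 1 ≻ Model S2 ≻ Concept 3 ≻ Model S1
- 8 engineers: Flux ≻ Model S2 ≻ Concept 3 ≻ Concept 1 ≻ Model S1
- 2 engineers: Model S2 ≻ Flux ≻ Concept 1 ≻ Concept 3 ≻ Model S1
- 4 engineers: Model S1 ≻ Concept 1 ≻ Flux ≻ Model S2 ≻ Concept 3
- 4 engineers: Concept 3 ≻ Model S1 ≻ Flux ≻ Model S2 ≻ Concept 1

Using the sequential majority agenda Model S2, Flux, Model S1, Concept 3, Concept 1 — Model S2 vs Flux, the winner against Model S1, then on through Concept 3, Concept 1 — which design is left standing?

Flux

Round 1: Model S2 vs Flux — 2–19, Flux advances.
Round 2: Flux vs Model S1 — 13–8, Flux advances.
Round 3: Flux vs Concept 3 — 17–4, Flux advances.
Round 4: Flux vs Concept 1 — 17–4, Flux advances.
The agenda winner is Flux.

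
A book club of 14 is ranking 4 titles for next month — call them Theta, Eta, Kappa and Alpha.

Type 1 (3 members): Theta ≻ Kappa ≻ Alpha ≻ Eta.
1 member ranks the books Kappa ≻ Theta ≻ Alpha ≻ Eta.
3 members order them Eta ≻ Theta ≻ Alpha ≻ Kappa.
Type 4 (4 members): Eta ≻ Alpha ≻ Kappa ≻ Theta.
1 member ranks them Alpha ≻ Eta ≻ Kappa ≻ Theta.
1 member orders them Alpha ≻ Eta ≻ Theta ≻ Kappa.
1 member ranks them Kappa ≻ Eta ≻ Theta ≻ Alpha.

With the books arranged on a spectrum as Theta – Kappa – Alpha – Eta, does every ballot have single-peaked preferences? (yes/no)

Axis positions: Theta=1, Kappa=2, Alpha=3, Eta=4.
Type 1 (peak Theta at position 1): ranking walks positions 1-2-3-4, expanding outward from the peak — single-peaked.
Type 2 (peak Kappa at position 2): ranking walks positions 2-1-3-4, expanding outward from the peak — single-peaked.
Type 3: ranking walks positions 4-1-3-2; Theta is ranked above Alpha even though Alpha lies between Theta and the peak Eta on the axis — preferences dip and rise again. Not single-peaked.
Type 4 (peak Eta at position 4): ranking walks positions 4-3-2-1, expanding outward from the peak — single-peaked.
Type 5 (peak Alpha at position 3): ranking walks positions 3-4-2-1, expanding outward from the peak — single-peaked.
Type 6: ranking walks positions 3-4-1-2; Theta is ranked above Kappa even though Kappa lies between Theta and the peak Alpha on the axis — preferences dip and rise again. Not single-peaked.
Type 7: ranking walks positions 2-4-1-3; Eta is ranked above Alpha even though Alpha lies between Eta and the peak Kappa on the axis — preferences dip and rise again. Not single-peaked.
Type 3 violates single-peakedness, so the profile is not single-peaked on this axis.

no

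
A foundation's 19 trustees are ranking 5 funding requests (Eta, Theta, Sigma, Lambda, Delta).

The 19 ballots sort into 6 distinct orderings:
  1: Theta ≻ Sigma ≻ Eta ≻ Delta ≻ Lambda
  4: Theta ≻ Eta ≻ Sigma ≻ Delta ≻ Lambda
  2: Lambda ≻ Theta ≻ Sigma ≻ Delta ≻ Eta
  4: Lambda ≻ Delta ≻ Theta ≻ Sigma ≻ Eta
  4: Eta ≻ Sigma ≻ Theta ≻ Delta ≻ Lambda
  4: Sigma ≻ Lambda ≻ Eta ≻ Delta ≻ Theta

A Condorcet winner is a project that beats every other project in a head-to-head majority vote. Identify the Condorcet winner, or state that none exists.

Pairwise majorities:
Eta vs Theta: Eta preferred on 4+4 = 8 ballots; Theta wins 11–8.
Eta vs Sigma: 4+4 = 8 for Eta, 11 for Sigma — Sigma by 11–8.
Eta vs Lambda: Eta is ranked higher on 1+4+4 = 9 ballots, Lambda on 10. Lambda wins 10–9.
Eta vs Delta: 1+4+4+4 = 13 for Eta, 6 for Delta — Eta by 13–6.
Theta vs Sigma: 11 to 8, Theta.
Theta vs Lambda: 1+4+4 = 9 for Theta, 10 for Lambda — Lambda by 10–9.
Theta vs Delta: 1+4+2+4 = 11 for Theta, 8 for Delta — Theta by 11–8.
Sigma vs Lambda: Sigma preferred on 1+4+4+4 = 13 ballots; Sigma wins 13–6.
Sigma vs Delta: Sigma is ranked higher on 1+4+2+4+4 = 15 ballots, Delta on 4. Sigma wins 15–4.
Lambda vs Delta: 2+4+4 = 10 for Lambda, 9 for Delta — Lambda by 10–9.
Each project drops at least one matchup (Eta loses to Theta; Theta loses to Lambda; Sigma loses to Theta; Lambda loses to Sigma; Delta loses to Eta); the cycle Theta > Sigma > Lambda > Theta rules out a Condorcet winner.

none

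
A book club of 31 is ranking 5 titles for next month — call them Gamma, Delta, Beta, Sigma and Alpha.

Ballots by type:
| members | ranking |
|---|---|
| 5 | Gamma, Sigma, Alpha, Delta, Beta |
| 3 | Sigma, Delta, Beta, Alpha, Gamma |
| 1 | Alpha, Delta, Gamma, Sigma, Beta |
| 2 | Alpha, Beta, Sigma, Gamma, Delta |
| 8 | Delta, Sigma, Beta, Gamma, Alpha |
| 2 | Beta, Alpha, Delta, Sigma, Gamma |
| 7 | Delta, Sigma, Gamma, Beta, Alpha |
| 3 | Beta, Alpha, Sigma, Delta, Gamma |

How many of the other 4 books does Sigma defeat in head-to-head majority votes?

Sigma against each rival (31 members):
Sigma vs Gamma: 25 to 6, Sigma.
Sigma vs Delta: 5+3+2+3 = 13 for Sigma, 18 for Delta — Delta by 18–13.
Sigma vs Beta: Sigma, 24–7.
Sigma vs Alpha: Sigma, 23–8.
Sigma beats Gamma, Beta, Alpha; loses to Delta — 3 pairwise wins.

3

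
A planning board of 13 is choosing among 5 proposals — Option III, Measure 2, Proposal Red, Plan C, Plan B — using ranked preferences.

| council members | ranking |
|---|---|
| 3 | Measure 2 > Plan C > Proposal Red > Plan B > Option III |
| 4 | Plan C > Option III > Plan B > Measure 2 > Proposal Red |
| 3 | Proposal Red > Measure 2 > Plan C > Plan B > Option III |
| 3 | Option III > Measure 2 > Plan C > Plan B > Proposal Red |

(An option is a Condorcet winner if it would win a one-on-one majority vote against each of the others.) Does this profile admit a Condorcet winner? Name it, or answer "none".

Pairwise majorities:
Option III vs Measure 2: Option III is ranked higher on 4+3 = 7 ballots, Measure 2 on 6. Option III wins 7–6.
Option III vs Proposal Red: Option III preferred on 4+3 = 7 ballots; Option III wins 7–6.
Option III vs Plan C: 3 to 10, Plan C.
Option III vs Plan B: 4+3 = 7 for Option III, 6 for Plan B — Option III by 7–6.
Measure 2 vs Proposal Red: Measure 2 is ranked higher on 3+4+3 = 10 ballots, Proposal Red on 3. Measure 2 wins 10–3.
Measure 2 vs Plan C: Measure 2 preferred on 3+3+3 = 9 ballots; Measure 2 wins 9–4.
Measure 2 vs Plan B: Measure 2 wins 9–4.
Proposal Red–Plan C: Plan C 10–3.
Proposal Red–Plan B: Plan B 7–6.
Plan C vs Plan B: Plan C preferred on 3+4+3+3 = 13 ballots; Plan C wins 13–0.
No option is unbeaten: Option III loses to Plan C; Measure 2 loses to Option III; Proposal Red loses to Option III; Plan C loses to Measure 2; Plan B loses to Option III. In particular Option III → Measure 2 → Plan C → Option III is a majority cycle — no Condorcet winner exists.

none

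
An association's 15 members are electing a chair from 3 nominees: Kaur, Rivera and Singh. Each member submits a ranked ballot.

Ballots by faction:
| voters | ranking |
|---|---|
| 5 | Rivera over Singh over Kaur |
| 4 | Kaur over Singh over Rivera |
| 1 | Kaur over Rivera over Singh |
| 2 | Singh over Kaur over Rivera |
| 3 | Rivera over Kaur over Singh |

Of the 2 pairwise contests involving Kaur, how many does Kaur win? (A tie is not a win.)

1

Kaur against each rival (15 voters):
Kaur vs Rivera: Kaur preferred on 4+1+2 = 7 ballots; Rivera wins 8–7.
Kaur vs Singh: Kaur is ranked higher on 4+1+3 = 8 ballots, Singh on 7. Kaur wins 8–7.
Kaur beats Singh; loses to Rivera — 1 pairwise win.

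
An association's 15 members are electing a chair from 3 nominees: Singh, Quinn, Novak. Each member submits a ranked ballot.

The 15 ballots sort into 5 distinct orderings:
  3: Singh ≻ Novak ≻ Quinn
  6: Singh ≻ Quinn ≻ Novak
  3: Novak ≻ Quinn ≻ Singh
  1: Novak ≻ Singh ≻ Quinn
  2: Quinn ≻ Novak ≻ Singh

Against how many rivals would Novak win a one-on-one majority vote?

0

Novak against each rival (15 voters):
Novak vs Singh: Singh, 9–6.
Novak vs Quinn: Quinn wins 8–7.
Novak beats no one; loses to Singh, Quinn — 0 pairwise wins.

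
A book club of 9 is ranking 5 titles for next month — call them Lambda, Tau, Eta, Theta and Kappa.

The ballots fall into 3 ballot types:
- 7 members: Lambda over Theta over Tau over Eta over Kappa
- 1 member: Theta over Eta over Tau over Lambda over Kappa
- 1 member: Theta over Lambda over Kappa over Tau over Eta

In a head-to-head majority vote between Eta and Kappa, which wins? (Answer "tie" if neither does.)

Ballots ranking Eta above Kappa: 7 + 1 = 8.
Ballots ranking Kappa above Eta: 9 − 8 = 1.
Eta wins the head-to-head 8–1.

Eta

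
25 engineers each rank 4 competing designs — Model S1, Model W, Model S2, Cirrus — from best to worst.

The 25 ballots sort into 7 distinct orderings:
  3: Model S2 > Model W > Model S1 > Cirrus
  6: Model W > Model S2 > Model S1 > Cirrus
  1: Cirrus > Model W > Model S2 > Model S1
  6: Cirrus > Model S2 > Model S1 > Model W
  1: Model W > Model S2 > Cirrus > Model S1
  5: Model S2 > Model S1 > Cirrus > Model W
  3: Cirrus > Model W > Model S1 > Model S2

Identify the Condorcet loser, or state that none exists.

Head-to-head results (25 engineers):
Model S1 vs Model W: Model W wins 14–11.
Model S1 vs Model S2: Model S2 wins 22–3.
Model S1 vs Cirrus: Model S1, 14–11.
Model W vs Model S2: Model S2 wins 14–11.
Model W–Cirrus: Cirrus 15–10.
Model S2 vs Cirrus: Model S2 preferred on 3+6+1+5 = 15 ballots; Model S2 wins 15–10.
Every design wins at least one matchup (Model S1 beats Cirrus; Model W beats Model S1; Model S2 beats Model S1; Cirrus beats Model W), so there is no Condorcet loser.

none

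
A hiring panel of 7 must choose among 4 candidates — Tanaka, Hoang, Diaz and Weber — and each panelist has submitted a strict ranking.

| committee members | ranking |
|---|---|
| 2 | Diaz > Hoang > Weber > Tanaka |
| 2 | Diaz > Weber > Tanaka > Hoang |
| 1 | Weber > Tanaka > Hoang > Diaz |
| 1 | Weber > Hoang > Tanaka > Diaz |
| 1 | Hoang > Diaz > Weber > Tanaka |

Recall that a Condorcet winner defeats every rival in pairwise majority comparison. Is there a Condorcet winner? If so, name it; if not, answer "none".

Diaz

Pairwise majorities:
Tanaka vs Hoang: Hoang wins 4–3.
Tanaka vs Diaz: Diaz wins 5–2.
Tanaka–Weber: Weber 7–0.
Hoang vs Diaz: Diaz wins 4–3.
Hoang vs Weber: Weber wins 4–3.
Diaz–Weber: Diaz 5–2.
Diaz wins every pairwise contest, so Diaz is the Condorcet winner.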